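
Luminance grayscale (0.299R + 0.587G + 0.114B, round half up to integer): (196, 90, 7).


Gray = 0.299×R + 0.587×G + 0.114×B
Gray = 0.299×196 + 0.587×90 + 0.114×7
Gray = 58.604 + 52.830 + 0.798
Gray = 112.232 → round half up → 112
Gray = 112


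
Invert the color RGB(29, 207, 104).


Invert: (255-R, 255-G, 255-B)
R: 255-29 = 226
G: 255-207 = 48
B: 255-104 = 151
= RGB(226, 48, 151)


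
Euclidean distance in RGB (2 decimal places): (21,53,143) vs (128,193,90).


d = √[(R₁-R₂)² + (G₁-G₂)² + (B₁-B₂)²]
d = √[(21-128)² + (53-193)² + (143-90)²]
d = √[11449 + 19600 + 2809]
d = √33858
d ≈ 184.01


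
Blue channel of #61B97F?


Color: #61B97F
R = 61 = 97
G = B9 = 185
B = 7F = 127
Blue = 127


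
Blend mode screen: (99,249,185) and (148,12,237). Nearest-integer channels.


Screen: C = 255 - (255-A)×(255-B)/255, rounded to nearest integer
R: 255 - (255-99)×(255-148)/255 = 255 - 16692/255 ≈ 255 - 65.459 = 189.541 → 190
G: 255 - (255-249)×(255-12)/255 = 255 - 1458/255 ≈ 255 - 5.718 = 249.282 → 249
B: 255 - (255-185)×(255-237)/255 = 255 - 1260/255 ≈ 255 - 4.941 = 250.059 → 250
= RGB(190, 249, 250)


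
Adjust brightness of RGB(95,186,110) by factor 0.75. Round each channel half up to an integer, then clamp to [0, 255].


Multiply each channel by 0.75, round half up, clamp to [0, 255]
R: 95×0.75 = 71.25 → round → 71
G: 186×0.75 = 139.5 → round → 140
B: 110×0.75 = 82.5 → round → 83
= RGB(71, 140, 83)


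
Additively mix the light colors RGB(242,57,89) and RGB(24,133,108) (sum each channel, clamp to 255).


Additive: each channel = min(255, C₁+C₂)
R: 242+24 = 266 → 255
G: 57+133 = 190 → 190
B: 89+108 = 197 → 197
= RGB(255, 190, 197)


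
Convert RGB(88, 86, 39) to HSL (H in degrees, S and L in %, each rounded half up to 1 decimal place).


Normalize: R'=88/255≈0.3451, G'=86/255≈0.3373, B'=39/255≈0.1529
Max=88/255, Min=39/255, Δ=Max-Min=49/255
L = (Max+Min)/2 = (88+39)/510 = 127/510 = 0.24901… → L = 24.9%
L ≤ 0.5 → S = Δ/(Max+Min) = 49/(88+39) = 49/127 = 0.38582… → S = 38.6%
(the 1/255 factors cancel in S and H, so raw channel differences can be used)
Max is R' → H = 60 × (((G-B)/Δ) mod 6) = 60 × (((86-39)/49) mod 6)
  47/49 = 0.9591…
  H = 60 × 0.9591… = 57.551…° → H = 57.6°
= HSL(57.6°, 38.6%, 24.9%)


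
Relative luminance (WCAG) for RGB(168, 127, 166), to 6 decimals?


Linearize each channel (sRGB transfer function): c = v/255; c_lin = c/12.92 if c ≤ 0.04045, else ((c+0.055)/1.055)^2.4
  R: 168/255 ≈ 0.658824 > 0.04045 → ((0.658824+0.055)/1.055)^2.4 ≈ 0.391572
  G: 127/255 ≈ 0.498039 > 0.04045 → ((0.498039+0.055)/1.055)^2.4 ≈ 0.212231
  B: 166/255 ≈ 0.650980 > 0.04045 → ((0.650980+0.055)/1.055)^2.4 ≈ 0.381326
R_lin = 0.391572, G_lin = 0.212231, B_lin = 0.381326
L = 0.2126×R + 0.7152×G + 0.0722×B
L = 0.2126×0.391572 + 0.7152×0.212231 + 0.0722×0.381326
L ≈ 0.262567


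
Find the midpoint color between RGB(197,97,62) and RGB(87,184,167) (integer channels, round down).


Midpoint: each channel = ⌊(C₁+C₂)/2⌋
R: ⌊(197+87)/2⌋ = 142
G: ⌊(97+184)/2⌋ = 140
B: ⌊(62+167)/2⌋ = 114
= RGB(142, 140, 114)


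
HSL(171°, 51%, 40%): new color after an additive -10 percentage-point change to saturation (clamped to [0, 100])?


Original S = 51%
Adjustment = -10 percentage points
New S = 51 + (-10) = 41
Clamp to [0, 100] → 41
= HSL(171°, 41%, 40%)


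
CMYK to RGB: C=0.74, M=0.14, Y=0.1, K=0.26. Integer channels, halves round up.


R = 255 × (1-C) × (1-K) = 255 × 0.26 × 0.74 = 49.062 → 49
G = 255 × (1-M) × (1-K) = 255 × 0.86 × 0.74 = 162.282 → 162
B = 255 × (1-Y) × (1-K) = 255 × 0.90 × 0.74 = 169.83 → 170
= RGB(49, 162, 170)


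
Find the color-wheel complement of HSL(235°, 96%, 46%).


Complement = opposite side of color wheel = hue + 180°
H' = (235 + 180) mod 360 = 55°
S and L unchanged.
= HSL(55°, 96%, 46%)


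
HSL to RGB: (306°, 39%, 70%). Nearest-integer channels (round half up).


H=306°, S=0.39, L=0.70
C = (1-|2L-1|)×S = (1-|0.40|)×0.39 = 0.234
H' = H/60 = 306/60 ≈ 5.1000; X = C×(1-|H' mod 2 - 1|) = 0.2106
m = L - C/2 = 0.70 - 0.117 = 0.583
Sector ⌊H'⌋ = 5 → (R',G',B') = (0.234, 0.0, 0.2106)
RGB = ((R'+m)×255, (G'+m)×255, (B'+m)×255) = (208.335, 148.665, 202.368)
Round half up → RGB(208, 149, 202)


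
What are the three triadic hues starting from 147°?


Triadic: equally spaced at 120° intervals
H1 = 147°
H2 = (147 + 120) mod 360 = 267°
H3 = (147 + 240) mod 360 = 27°
Triadic = 147°, 267°, 27°


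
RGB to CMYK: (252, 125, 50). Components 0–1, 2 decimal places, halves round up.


R'=252/255≈0.9882, G'=125/255≈0.4902, B'=50/255≈0.1961
K = 1 - max(R',G',B') = 1 - 252/255 = 3/255 = 0.01176… → 0.01
(1-R'-K)/(1-K) simplifies to (max-R)/max with max = 252:
C = (252-252)/252 = 0/252 = 0 → 0.00
M = (252-125)/252 = 127/252 = 0.50396… → 0.50
Y = (252-50)/252 = 202/252 = 0.80158… → 0.80
= CMYK(0.00, 0.50, 0.80, 0.01)


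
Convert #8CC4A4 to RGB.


8C → 140 (R)
C4 → 196 (G)
A4 → 164 (B)
= RGB(140, 196, 164)


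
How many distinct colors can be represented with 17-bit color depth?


Colors = 2^bits = 2^17
= 131,072 colors


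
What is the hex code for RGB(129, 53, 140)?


R = 129 → 81 (hex)
G = 53 → 35 (hex)
B = 140 → 8C (hex)
Hex = #81358C


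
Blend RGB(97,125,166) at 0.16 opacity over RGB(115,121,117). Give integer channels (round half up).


C = α×F + (1-α)×B, with 1-α = 0.84
R: 0.16×97 + 0.84×115 = 15.52 + 96.60 = 112.12 → 112
G: 0.16×125 + 0.84×121 = 20.00 + 101.64 = 121.64 → 122
B: 0.16×166 + 0.84×117 = 26.56 + 98.28 = 124.84 → 125
= RGB(112, 122, 125)


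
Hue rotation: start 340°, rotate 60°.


New hue = (H + rotation) mod 360
New hue = (340 + 60) mod 360
= 400 mod 360
= 40°


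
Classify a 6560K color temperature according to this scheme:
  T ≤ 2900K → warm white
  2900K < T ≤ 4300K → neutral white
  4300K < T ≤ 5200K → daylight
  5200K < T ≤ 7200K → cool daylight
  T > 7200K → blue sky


Temperature: 6560K
5200K < 6560K ≤ 7200K → cool daylight
Classification: cool daylight


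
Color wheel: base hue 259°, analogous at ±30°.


Base hue: 259°
Left analog: (259 - 30) mod 360 = 229°
Right analog: (259 + 30) mod 360 = 289°
Analogous hues = 229° and 289°


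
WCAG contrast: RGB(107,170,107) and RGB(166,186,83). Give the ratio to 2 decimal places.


Linearize each sRGB channel c=v/255: c/12.92 if c ≤ 0.04045 else ((c+0.055)/1.055)^2.4
L = 0.2126×R_lin + 0.7152×G_lin + 0.0722×B_lin
Color 1 (107,170,107):
  R=107: 107/255≈0.4196 > 0.04045 → ((0.4196+0.055)/1.055)^2.4 ≈ 0.14703
  G=170: 170/255≈0.6667 > 0.04045 → ((0.6667+0.055)/1.055)^2.4 ≈ 0.40198
  B=107: 107/255≈0.4196 > 0.04045 → ((0.4196+0.055)/1.055)^2.4 ≈ 0.14703
  L1 = 0.2126×0.14703 + 0.7152×0.40198 + 0.0722×0.14703 ≈ 0.32937
Color 2 (166,186,83):
  R=166: 166/255≈0.6510 > 0.04045 → ((0.6510+0.055)/1.055)^2.4 ≈ 0.38133
  G=186: 186/255≈0.7294 > 0.04045 → ((0.7294+0.055)/1.055)^2.4 ≈ 0.49102
  B=83: 83/255≈0.3255 > 0.04045 → ((0.3255+0.055)/1.055)^2.4 ≈ 0.08650
  L2 = 0.2126×0.38133 + 0.7152×0.49102 + 0.0722×0.08650 ≈ 0.43849
Lighter = 0.43849, Darker = 0.32937
Ratio = (L_lighter + 0.05) / (L_darker + 0.05)
Ratio = (0.43849 + 0.05) / (0.32937 + 0.05) = 0.48849 / 0.37937 ≈ 1.2877
Ratio ≈ 1.29:1


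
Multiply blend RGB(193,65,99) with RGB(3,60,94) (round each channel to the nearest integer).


Multiply: C = A×B/255, rounded to nearest integer
R: 193×3/255 = 579/255 ≈ 2.271 → 2
G: 65×60/255 = 3900/255 ≈ 15.294 → 15
B: 99×94/255 = 9306/255 ≈ 36.494 → 36
= RGB(2, 15, 36)


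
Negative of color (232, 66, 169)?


Invert: (255-R, 255-G, 255-B)
R: 255-232 = 23
G: 255-66 = 189
B: 255-169 = 86
= RGB(23, 189, 86)


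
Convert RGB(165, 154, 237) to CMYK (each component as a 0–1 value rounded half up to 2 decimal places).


R'=165/255≈0.6471, G'=154/255≈0.6039, B'=237/255≈0.9294
K = 1 - max(R',G',B') = 1 - 237/255 = 18/255 = 0.07058… → 0.07
(1-R'-K)/(1-K) simplifies to (max-R)/max with max = 237:
C = (237-165)/237 = 72/237 = 0.30379… → 0.30
M = (237-154)/237 = 83/237 = 0.35021… → 0.35
Y = (237-237)/237 = 0/237 = 0 → 0.00
= CMYK(0.30, 0.35, 0.00, 0.07)


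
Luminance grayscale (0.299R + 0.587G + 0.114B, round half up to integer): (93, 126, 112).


Gray = 0.299×R + 0.587×G + 0.114×B
Gray = 0.299×93 + 0.587×126 + 0.114×112
Gray = 27.807 + 73.962 + 12.768
Gray = 114.537 → round half up → 115
Gray = 115


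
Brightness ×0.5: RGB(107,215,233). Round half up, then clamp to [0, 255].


Multiply each channel by 0.5, round half up, clamp to [0, 255]
R: 107×0.5 = 53.5 → round → 54
G: 215×0.5 = 107.5 → round → 108
B: 233×0.5 = 116.5 → round → 117
= RGB(54, 108, 117)


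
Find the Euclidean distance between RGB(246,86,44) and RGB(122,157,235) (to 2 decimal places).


d = √[(R₁-R₂)² + (G₁-G₂)² + (B₁-B₂)²]
d = √[(246-122)² + (86-157)² + (44-235)²]
d = √[15376 + 5041 + 36481]
d = √56898
d ≈ 238.53


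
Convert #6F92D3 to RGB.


6F → 111 (R)
92 → 146 (G)
D3 → 211 (B)
= RGB(111, 146, 211)


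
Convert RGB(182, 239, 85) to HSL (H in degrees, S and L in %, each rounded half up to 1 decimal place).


Normalize: R'=182/255≈0.7137, G'=239/255≈0.9373, B'=85/255≈0.3333
Max=239/255, Min=85/255, Δ=Max-Min=154/255
L = (Max+Min)/2 = (239+85)/510 = 324/510 = 0.63529… → L = 63.5%
L > 0.5 → S = Δ/(2-Max-Min) = 154/(510-239-85) = 154/186 = 0.82795… → S = 82.8%
(the 1/255 factors cancel in S and H, so raw channel differences can be used)
Max is G' → H = 60 × ((B-R)/Δ + 2) = 60 × ((85-182)/154 + 2)
  -97/154 + 2 = -0.6298… + 2 = 1.3701…
  H = 60 × 1.3701… = 82.207…° → H = 82.2°
= HSL(82.2°, 82.8%, 63.5%)


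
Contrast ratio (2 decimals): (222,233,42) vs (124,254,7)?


Linearize each sRGB channel c=v/255: c/12.92 if c ≤ 0.04045 else ((c+0.055)/1.055)^2.4
L = 0.2126×R_lin + 0.7152×G_lin + 0.0722×B_lin
Color 1 (222,233,42):
  R=222: 222/255≈0.8706 > 0.04045 → ((0.8706+0.055)/1.055)^2.4 ≈ 0.73046
  G=233: 233/255≈0.9137 > 0.04045 → ((0.9137+0.055)/1.055)^2.4 ≈ 0.81485
  B=42: 42/255≈0.1647 > 0.04045 → ((0.1647+0.055)/1.055)^2.4 ≈ 0.02315
  L1 = 0.2126×0.73046 + 0.7152×0.81485 + 0.0722×0.02315 ≈ 0.73975
Color 2 (124,254,7):
  R=124: 124/255≈0.4863 > 0.04045 → ((0.4863+0.055)/1.055)^2.4 ≈ 0.20156
  G=254: 254/255≈0.9961 > 0.04045 → ((0.9961+0.055)/1.055)^2.4 ≈ 0.99110
  B=7: 7/255≈0.0275 ≤ 0.04045 → 0.0275/12.92 ≈ 0.00212
  L2 = 0.2126×0.20156 + 0.7152×0.99110 + 0.0722×0.00212 ≈ 0.75184
Lighter = 0.75184, Darker = 0.73975
Ratio = (L_lighter + 0.05) / (L_darker + 0.05)
Ratio = (0.75184 + 0.05) / (0.73975 + 0.05) = 0.80184 / 0.78975 ≈ 1.0153
Ratio ≈ 1.02:1


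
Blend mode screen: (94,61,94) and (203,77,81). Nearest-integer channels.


Screen: C = 255 - (255-A)×(255-B)/255, rounded to nearest integer
R: 255 - (255-94)×(255-203)/255 = 255 - 8372/255 ≈ 255 - 32.831 = 222.169 → 222
G: 255 - (255-61)×(255-77)/255 = 255 - 34532/255 ≈ 255 - 135.420 = 119.580 → 120
B: 255 - (255-94)×(255-81)/255 = 255 - 28014/255 ≈ 255 - 109.859 = 145.141 → 145
= RGB(222, 120, 145)


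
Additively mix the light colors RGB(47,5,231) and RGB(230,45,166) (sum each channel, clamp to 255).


Additive: each channel = min(255, C₁+C₂)
R: 47+230 = 277 → 255
G: 5+45 = 50 → 50
B: 231+166 = 397 → 255
= RGB(255, 50, 255)


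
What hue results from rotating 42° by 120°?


New hue = (H + rotation) mod 360
New hue = (42 + 120) mod 360
= 162 mod 360
= 162°


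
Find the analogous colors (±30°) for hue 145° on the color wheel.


Base hue: 145°
Left analog: (145 - 30) mod 360 = 115°
Right analog: (145 + 30) mod 360 = 175°
Analogous hues = 115° and 175°


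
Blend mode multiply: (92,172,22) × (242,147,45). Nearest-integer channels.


Multiply: C = A×B/255, rounded to nearest integer
R: 92×242/255 = 22264/255 ≈ 87.310 → 87
G: 172×147/255 = 25284/255 ≈ 99.153 → 99
B: 22×45/255 = 990/255 ≈ 3.882 → 4
= RGB(87, 99, 4)


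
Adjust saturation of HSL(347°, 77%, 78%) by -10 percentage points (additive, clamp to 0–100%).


Original S = 77%
Adjustment = -10 percentage points
New S = 77 + (-10) = 67
Clamp to [0, 100] → 67
= HSL(347°, 67%, 78%)


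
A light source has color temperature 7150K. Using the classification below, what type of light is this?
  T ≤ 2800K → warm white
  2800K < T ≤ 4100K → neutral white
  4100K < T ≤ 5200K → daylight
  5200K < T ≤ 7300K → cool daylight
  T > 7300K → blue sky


Temperature: 7150K
5200K < 7150K ≤ 7300K → cool daylight
Classification: cool daylight


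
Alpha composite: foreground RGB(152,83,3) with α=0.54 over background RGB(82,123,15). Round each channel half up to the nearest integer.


C = α×F + (1-α)×B, with 1-α = 0.46
R: 0.54×152 + 0.46×82 = 82.08 + 37.72 = 119.80 → 120
G: 0.54×83 + 0.46×123 = 44.82 + 56.58 = 101.40 → 101
B: 0.54×3 + 0.46×15 = 1.62 + 6.90 = 8.52 → 9
= RGB(120, 101, 9)


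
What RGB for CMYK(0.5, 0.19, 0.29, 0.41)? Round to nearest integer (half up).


R = 255 × (1-C) × (1-K) = 255 × 0.50 × 0.59 = 75.225 → 75
G = 255 × (1-M) × (1-K) = 255 × 0.81 × 0.59 = 121.8645 → 122
B = 255 × (1-Y) × (1-K) = 255 × 0.71 × 0.59 = 106.8195 → 107
= RGB(75, 122, 107)


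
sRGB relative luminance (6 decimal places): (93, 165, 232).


Linearize each channel (sRGB transfer function): c = v/255; c_lin = c/12.92 if c ≤ 0.04045, else ((c+0.055)/1.055)^2.4
  R: 93/255 ≈ 0.364706 > 0.04045 → ((0.364706+0.055)/1.055)^2.4 ≈ 0.109462
  G: 165/255 ≈ 0.647059 > 0.04045 → ((0.647059+0.055)/1.055)^2.4 ≈ 0.376262
  B: 232/255 ≈ 0.909804 > 0.04045 → ((0.909804+0.055)/1.055)^2.4 ≈ 0.806952
R_lin = 0.109462, G_lin = 0.376262, B_lin = 0.806952
L = 0.2126×R + 0.7152×G + 0.0722×B
L = 0.2126×0.109462 + 0.7152×0.376262 + 0.0722×0.806952
L ≈ 0.350636


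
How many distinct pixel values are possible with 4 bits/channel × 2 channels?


Total bits = 4 bits/channel × 2 channels = 8 bits
Distinct pixel values = 2^8
= 256 pixel values


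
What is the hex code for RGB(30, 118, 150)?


R = 30 → 1E (hex)
G = 118 → 76 (hex)
B = 150 → 96 (hex)
Hex = #1E7696


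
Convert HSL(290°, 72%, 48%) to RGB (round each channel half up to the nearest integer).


H=290°, S=0.72, L=0.48
C = (1-|2L-1|)×S = (1-|-0.04|)×0.72 = 0.6912
H' = H/60 = 290/60 ≈ 4.8333; X = C×(1-|H' mod 2 - 1|) = 0.576
m = L - C/2 = 0.48 - 0.3456 = 0.1344
Sector ⌊H'⌋ = 4 → (R',G',B') = (0.576, 0.0, 0.6912)
RGB = ((R'+m)×255, (G'+m)×255, (B'+m)×255) = (181.152, 34.272, 210.528)
Round half up → RGB(181, 34, 211)


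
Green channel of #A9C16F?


Color: #A9C16F
R = A9 = 169
G = C1 = 193
B = 6F = 111
Green = 193


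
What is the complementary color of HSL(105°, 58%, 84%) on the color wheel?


Complement = opposite side of color wheel = hue + 180°
H' = (105 + 180) mod 360 = 285°
S and L unchanged.
= HSL(285°, 58%, 84%)


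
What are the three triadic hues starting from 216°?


Triadic: equally spaced at 120° intervals
H1 = 216°
H2 = (216 + 120) mod 360 = 336°
H3 = (216 + 240) mod 360 = 96°
Triadic = 216°, 336°, 96°


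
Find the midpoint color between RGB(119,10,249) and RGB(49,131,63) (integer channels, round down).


Midpoint: each channel = ⌊(C₁+C₂)/2⌋
R: ⌊(119+49)/2⌋ = 84
G: ⌊(10+131)/2⌋ = 70
B: ⌊(249+63)/2⌋ = 156
= RGB(84, 70, 156)


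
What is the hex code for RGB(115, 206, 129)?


R = 115 → 73 (hex)
G = 206 → CE (hex)
B = 129 → 81 (hex)
Hex = #73CE81


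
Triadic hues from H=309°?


Triadic: equally spaced at 120° intervals
H1 = 309°
H2 = (309 + 120) mod 360 = 69°
H3 = (309 + 240) mod 360 = 189°
Triadic = 309°, 69°, 189°


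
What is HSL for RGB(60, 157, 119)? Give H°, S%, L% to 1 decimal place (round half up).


Normalize: R'=60/255≈0.2353, G'=157/255≈0.6157, B'=119/255≈0.4667
Max=157/255, Min=60/255, Δ=Max-Min=97/255
L = (Max+Min)/2 = (157+60)/510 = 217/510 = 0.42549… → L = 42.5%
L ≤ 0.5 → S = Δ/(Max+Min) = 97/(157+60) = 97/217 = 0.44700… → S = 44.7%
(the 1/255 factors cancel in S and H, so raw channel differences can be used)
Max is G' → H = 60 × ((B-R)/Δ + 2) = 60 × ((119-60)/97 + 2)
  59/97 + 2 = 0.6082… + 2 = 2.6082…
  H = 60 × 2.6082… = 156.494…° → H = 156.5°
= HSL(156.5°, 44.7%, 42.5%)


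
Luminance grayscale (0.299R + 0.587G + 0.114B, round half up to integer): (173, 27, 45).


Gray = 0.299×R + 0.587×G + 0.114×B
Gray = 0.299×173 + 0.587×27 + 0.114×45
Gray = 51.727 + 15.849 + 5.130
Gray = 72.706 → round half up → 73
Gray = 73


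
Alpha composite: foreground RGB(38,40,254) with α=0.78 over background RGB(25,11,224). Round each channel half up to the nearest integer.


C = α×F + (1-α)×B, with 1-α = 0.22
R: 0.78×38 + 0.22×25 = 29.64 + 5.50 = 35.14 → 35
G: 0.78×40 + 0.22×11 = 31.20 + 2.42 = 33.62 → 34
B: 0.78×254 + 0.22×224 = 198.12 + 49.28 = 247.40 → 247
= RGB(35, 34, 247)


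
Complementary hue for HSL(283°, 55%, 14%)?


Complement = opposite side of color wheel = hue + 180°
H' = (283 + 180) mod 360 = 103°
S and L unchanged.
= HSL(103°, 55%, 14%)


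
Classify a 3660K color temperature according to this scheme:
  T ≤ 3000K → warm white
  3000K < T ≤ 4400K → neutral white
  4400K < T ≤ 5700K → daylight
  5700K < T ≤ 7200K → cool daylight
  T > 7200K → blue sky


Temperature: 3660K
3000K < 3660K ≤ 4400K → neutral white
Classification: neutral white


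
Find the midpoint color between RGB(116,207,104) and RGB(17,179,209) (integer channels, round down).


Midpoint: each channel = ⌊(C₁+C₂)/2⌋
R: ⌊(116+17)/2⌋ = 66
G: ⌊(207+179)/2⌋ = 193
B: ⌊(104+209)/2⌋ = 156
= RGB(66, 193, 156)


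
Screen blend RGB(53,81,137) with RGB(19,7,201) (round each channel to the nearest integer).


Screen: C = 255 - (255-A)×(255-B)/255, rounded to nearest integer
R: 255 - (255-53)×(255-19)/255 = 255 - 47672/255 ≈ 255 - 186.949 = 68.051 → 68
G: 255 - (255-81)×(255-7)/255 = 255 - 43152/255 ≈ 255 - 169.224 = 85.776 → 86
B: 255 - (255-137)×(255-201)/255 = 255 - 6372/255 ≈ 255 - 24.988 = 230.012 → 230
= RGB(68, 86, 230)


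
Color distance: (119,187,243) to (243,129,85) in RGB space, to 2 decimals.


d = √[(R₁-R₂)² + (G₁-G₂)² + (B₁-B₂)²]
d = √[(119-243)² + (187-129)² + (243-85)²]
d = √[15376 + 3364 + 24964]
d = √43704
d ≈ 209.06


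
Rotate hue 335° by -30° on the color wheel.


New hue = (H + rotation) mod 360
New hue = (335 -30) mod 360
= 305 mod 360
= 305°


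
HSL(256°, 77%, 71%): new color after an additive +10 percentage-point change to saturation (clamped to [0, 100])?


Original S = 77%
Adjustment = +10 percentage points
New S = 77 + (10) = 87
Clamp to [0, 100] → 87
= HSL(256°, 87%, 71%)


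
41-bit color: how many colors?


Colors = 2^bits = 2^41
= 2,199,023,255,552 colors


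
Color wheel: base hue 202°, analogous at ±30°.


Base hue: 202°
Left analog: (202 - 30) mod 360 = 172°
Right analog: (202 + 30) mod 360 = 232°
Analogous hues = 172° and 232°


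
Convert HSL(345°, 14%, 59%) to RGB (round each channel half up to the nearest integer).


H=345°, S=0.14, L=0.59
C = (1-|2L-1|)×S = (1-|0.18|)×0.14 = 0.1148
H' = H/60 = 345/60 ≈ 5.7500; X = C×(1-|H' mod 2 - 1|) = 0.0287
m = L - C/2 = 0.59 - 0.0574 = 0.5326
Sector ⌊H'⌋ = 5 → (R',G',B') = (0.1148, 0.0, 0.0287)
RGB = ((R'+m)×255, (G'+m)×255, (B'+m)×255) = (165.087, 135.813, 143.1315)
Round half up → RGB(165, 136, 143)


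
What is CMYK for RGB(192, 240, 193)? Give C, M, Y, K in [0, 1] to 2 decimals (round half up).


R'=192/255≈0.7529, G'=240/255≈0.9412, B'=193/255≈0.7569
K = 1 - max(R',G',B') = 1 - 240/255 = 15/255 = 0.05882… → 0.06
(1-R'-K)/(1-K) simplifies to (max-R)/max with max = 240:
C = (240-192)/240 = 48/240 = 0.2 → 0.20
M = (240-240)/240 = 0/240 = 0 → 0.00
Y = (240-193)/240 = 47/240 = 0.19583… → 0.20
= CMYK(0.20, 0.00, 0.20, 0.06)


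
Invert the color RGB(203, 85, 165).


Invert: (255-R, 255-G, 255-B)
R: 255-203 = 52
G: 255-85 = 170
B: 255-165 = 90
= RGB(52, 170, 90)


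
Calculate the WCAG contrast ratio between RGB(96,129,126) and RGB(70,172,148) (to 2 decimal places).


Linearize each sRGB channel c=v/255: c/12.92 if c ≤ 0.04045 else ((c+0.055)/1.055)^2.4
L = 0.2126×R_lin + 0.7152×G_lin + 0.0722×B_lin
Color 1 (96,129,126):
  R=96: 96/255≈0.3765 > 0.04045 → ((0.3765+0.055)/1.055)^2.4 ≈ 0.11697
  G=129: 129/255≈0.5059 > 0.04045 → ((0.5059+0.055)/1.055)^2.4 ≈ 0.21953
  B=126: 126/255≈0.4941 > 0.04045 → ((0.4941+0.055)/1.055)^2.4 ≈ 0.20864
  L1 = 0.2126×0.11697 + 0.7152×0.21953 + 0.0722×0.20864 ≈ 0.19694
Color 2 (70,172,148):
  R=70: 70/255≈0.2745 > 0.04045 → ((0.2745+0.055)/1.055)^2.4 ≈ 0.06125
  G=172: 172/255≈0.6745 > 0.04045 → ((0.6745+0.055)/1.055)^2.4 ≈ 0.41254
  B=148: 148/255≈0.5804 > 0.04045 → ((0.5804+0.055)/1.055)^2.4 ≈ 0.29614
  L2 = 0.2126×0.06125 + 0.7152×0.41254 + 0.0722×0.29614 ≈ 0.32945
Lighter = 0.32945, Darker = 0.19694
Ratio = (L_lighter + 0.05) / (L_darker + 0.05)
Ratio = (0.32945 + 0.05) / (0.19694 + 0.05) = 0.37945 / 0.24694 ≈ 1.5366
Ratio ≈ 1.54:1


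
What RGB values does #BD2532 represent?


BD → 189 (R)
25 → 37 (G)
32 → 50 (B)
= RGB(189, 37, 50)


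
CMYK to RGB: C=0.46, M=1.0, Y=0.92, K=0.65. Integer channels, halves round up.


R = 255 × (1-C) × (1-K) = 255 × 0.54 × 0.35 = 48.195 → 48
G = 255 × (1-M) × (1-K) = 255 × 0.00 × 0.35 = 0
B = 255 × (1-Y) × (1-K) = 255 × 0.08 × 0.35 = 7.14 → 7
= RGB(48, 0, 7)


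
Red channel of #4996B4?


Color: #4996B4
R = 49 = 73
G = 96 = 150
B = B4 = 180
Red = 73


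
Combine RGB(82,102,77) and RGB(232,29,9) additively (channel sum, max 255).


Additive: each channel = min(255, C₁+C₂)
R: 82+232 = 314 → 255
G: 102+29 = 131 → 131
B: 77+9 = 86 → 86
= RGB(255, 131, 86)


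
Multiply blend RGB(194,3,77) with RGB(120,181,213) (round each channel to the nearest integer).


Multiply: C = A×B/255, rounded to nearest integer
R: 194×120/255 = 23280/255 ≈ 91.294 → 91
G: 3×181/255 = 543/255 ≈ 2.129 → 2
B: 77×213/255 = 16401/255 ≈ 64.318 → 64
= RGB(91, 2, 64)


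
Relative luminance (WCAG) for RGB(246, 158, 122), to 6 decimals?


Linearize each channel (sRGB transfer function): c = v/255; c_lin = c/12.92 if c ≤ 0.04045, else ((c+0.055)/1.055)^2.4
  R: 246/255 ≈ 0.964706 > 0.04045 → ((0.964706+0.055)/1.055)^2.4 ≈ 0.921582
  G: 158/255 ≈ 0.619608 > 0.04045 → ((0.619608+0.055)/1.055)^2.4 ≈ 0.341914
  B: 122/255 ≈ 0.478431 > 0.04045 → ((0.478431+0.055)/1.055)^2.4 ≈ 0.194618
R_lin = 0.921582, G_lin = 0.341914, B_lin = 0.194618
L = 0.2126×R + 0.7152×G + 0.0722×B
L = 0.2126×0.921582 + 0.7152×0.341914 + 0.0722×0.194618
L ≈ 0.454517


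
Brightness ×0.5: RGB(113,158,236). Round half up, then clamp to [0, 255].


Multiply each channel by 0.5, round half up, clamp to [0, 255]
R: 113×0.5 = 56.5 → round → 57
G: 158×0.5 = 79
B: 236×0.5 = 118
= RGB(57, 79, 118)


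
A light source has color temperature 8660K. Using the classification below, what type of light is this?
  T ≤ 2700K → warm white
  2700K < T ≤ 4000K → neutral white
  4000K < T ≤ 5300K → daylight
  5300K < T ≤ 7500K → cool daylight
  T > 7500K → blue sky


Temperature: 8660K
8660K > 7500K → blue sky
Classification: blue sky


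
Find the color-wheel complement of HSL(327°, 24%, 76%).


Complement = opposite side of color wheel = hue + 180°
H' = (327 + 180) mod 360 = 147°
S and L unchanged.
= HSL(147°, 24%, 76%)


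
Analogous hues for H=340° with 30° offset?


Base hue: 340°
Left analog: (340 - 30) mod 360 = 310°
Right analog: (340 + 30) mod 360 = 10°
Analogous hues = 310° and 10°


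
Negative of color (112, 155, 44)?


Invert: (255-R, 255-G, 255-B)
R: 255-112 = 143
G: 255-155 = 100
B: 255-44 = 211
= RGB(143, 100, 211)


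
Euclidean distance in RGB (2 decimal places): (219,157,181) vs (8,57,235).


d = √[(R₁-R₂)² + (G₁-G₂)² + (B₁-B₂)²]
d = √[(219-8)² + (157-57)² + (181-235)²]
d = √[44521 + 10000 + 2916]
d = √57437
d ≈ 239.66


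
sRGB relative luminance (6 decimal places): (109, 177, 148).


Linearize each channel (sRGB transfer function): c = v/255; c_lin = c/12.92 if c ≤ 0.04045, else ((c+0.055)/1.055)^2.4
  R: 109/255 ≈ 0.427451 > 0.04045 → ((0.427451+0.055)/1.055)^2.4 ≈ 0.152926
  G: 177/255 ≈ 0.694118 > 0.04045 → ((0.694118+0.055)/1.055)^2.4 ≈ 0.439657
  B: 148/255 ≈ 0.580392 > 0.04045 → ((0.580392+0.055)/1.055)^2.4 ≈ 0.296138
R_lin = 0.152926, G_lin = 0.439657, B_lin = 0.296138
L = 0.2126×R + 0.7152×G + 0.0722×B
L = 0.2126×0.152926 + 0.7152×0.439657 + 0.0722×0.296138
L ≈ 0.368336


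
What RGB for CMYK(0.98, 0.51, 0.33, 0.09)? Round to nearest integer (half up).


R = 255 × (1-C) × (1-K) = 255 × 0.02 × 0.91 = 4.641 → 5
G = 255 × (1-M) × (1-K) = 255 × 0.49 × 0.91 = 113.7045 → 114
B = 255 × (1-Y) × (1-K) = 255 × 0.67 × 0.91 = 155.4735 → 155
= RGB(5, 114, 155)


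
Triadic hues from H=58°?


Triadic: equally spaced at 120° intervals
H1 = 58°
H2 = (58 + 120) mod 360 = 178°
H3 = (58 + 240) mod 360 = 298°
Triadic = 58°, 178°, 298°


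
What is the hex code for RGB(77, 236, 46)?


R = 77 → 4D (hex)
G = 236 → EC (hex)
B = 46 → 2E (hex)
Hex = #4DEC2E


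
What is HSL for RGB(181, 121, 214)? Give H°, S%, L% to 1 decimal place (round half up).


Normalize: R'=181/255≈0.7098, G'=121/255≈0.4745, B'=214/255≈0.8392
Max=214/255, Min=121/255, Δ=Max-Min=93/255
L = (Max+Min)/2 = (214+121)/510 = 335/510 = 0.65686… → L = 65.7%
L > 0.5 → S = Δ/(2-Max-Min) = 93/(510-214-121) = 93/175 = 0.53142… → S = 53.1%
(the 1/255 factors cancel in S and H, so raw channel differences can be used)
Max is B' → H = 60 × ((R-G)/Δ + 4) = 60 × ((181-121)/93 + 4)
  60/93 + 4 = 0.6451… + 4 = 4.6451…
  H = 60 × 4.6451… = 278.709…° → H = 278.7°
= HSL(278.7°, 53.1%, 65.7%)


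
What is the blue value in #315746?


Color: #315746
R = 31 = 49
G = 57 = 87
B = 46 = 70
Blue = 70


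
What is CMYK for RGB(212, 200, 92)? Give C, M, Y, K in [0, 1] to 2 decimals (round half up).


R'=212/255≈0.8314, G'=200/255≈0.7843, B'=92/255≈0.3608
K = 1 - max(R',G',B') = 1 - 212/255 = 43/255 = 0.16862… → 0.17
(1-R'-K)/(1-K) simplifies to (max-R)/max with max = 212:
C = (212-212)/212 = 0/212 = 0 → 0.00
M = (212-200)/212 = 12/212 = 0.05660… → 0.06
Y = (212-92)/212 = 120/212 = 0.56603… → 0.57
= CMYK(0.00, 0.06, 0.57, 0.17)


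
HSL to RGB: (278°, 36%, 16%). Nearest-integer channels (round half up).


H=278°, S=0.36, L=0.16
C = (1-|2L-1|)×S = (1-|-0.68|)×0.36 = 0.1152
H' = H/60 = 278/60 ≈ 4.6333; X = C×(1-|H' mod 2 - 1|) = 0.07296
m = L - C/2 = 0.16 - 0.0576 = 0.1024
Sector ⌊H'⌋ = 4 → (R',G',B') = (0.07296, 0.0, 0.1152)
RGB = ((R'+m)×255, (G'+m)×255, (B'+m)×255) = (44.7168, 26.112, 55.488)
Round half up → RGB(45, 26, 55)


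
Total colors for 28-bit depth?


Colors = 2^bits = 2^28
= 268,435,456 colors


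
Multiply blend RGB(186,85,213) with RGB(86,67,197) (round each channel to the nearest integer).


Multiply: C = A×B/255, rounded to nearest integer
R: 186×86/255 = 15996/255 ≈ 62.729 → 63
G: 85×67/255 = 5695/255 ≈ 22.333 → 22
B: 213×197/255 = 41961/255 ≈ 164.553 → 165
= RGB(63, 22, 165)


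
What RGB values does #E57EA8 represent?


E5 → 229 (R)
7E → 126 (G)
A8 → 168 (B)
= RGB(229, 126, 168)


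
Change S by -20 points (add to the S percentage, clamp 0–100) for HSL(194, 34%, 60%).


Original S = 34%
Adjustment = -20 percentage points
New S = 34 + (-20) = 14
Clamp to [0, 100] → 14
= HSL(194°, 14%, 60%)


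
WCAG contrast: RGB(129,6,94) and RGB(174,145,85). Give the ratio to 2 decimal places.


Linearize each sRGB channel c=v/255: c/12.92 if c ≤ 0.04045 else ((c+0.055)/1.055)^2.4
L = 0.2126×R_lin + 0.7152×G_lin + 0.0722×B_lin
Color 1 (129,6,94):
  R=129: 129/255≈0.5059 > 0.04045 → ((0.5059+0.055)/1.055)^2.4 ≈ 0.21953
  G=6: 6/255≈0.0235 ≤ 0.04045 → 0.0235/12.92 ≈ 0.00182
  B=94: 94/255≈0.3686 > 0.04045 → ((0.3686+0.055)/1.055)^2.4 ≈ 0.11193
  L1 = 0.2126×0.21953 + 0.7152×0.00182 + 0.0722×0.11193 ≈ 0.05606
Color 2 (174,145,85):
  R=174: 174/255≈0.6824 > 0.04045 → ((0.6824+0.055)/1.055)^2.4 ≈ 0.42327
  G=145: 145/255≈0.5686 > 0.04045 → ((0.5686+0.055)/1.055)^2.4 ≈ 0.28315
  B=85: 85/255≈0.3333 > 0.04045 → ((0.3333+0.055)/1.055)^2.4 ≈ 0.09084
  L2 = 0.2126×0.42327 + 0.7152×0.28315 + 0.0722×0.09084 ≈ 0.29905
Lighter = 0.29905, Darker = 0.05606
Ratio = (L_lighter + 0.05) / (L_darker + 0.05)
Ratio = (0.29905 + 0.05) / (0.05606 + 0.05) = 0.34905 / 0.10606 ≈ 3.2912
Ratio ≈ 3.29:1


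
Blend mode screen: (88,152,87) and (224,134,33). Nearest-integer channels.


Screen: C = 255 - (255-A)×(255-B)/255, rounded to nearest integer
R: 255 - (255-88)×(255-224)/255 = 255 - 5177/255 ≈ 255 - 20.302 = 234.698 → 235
G: 255 - (255-152)×(255-134)/255 = 255 - 12463/255 ≈ 255 - 48.875 = 206.125 → 206
B: 255 - (255-87)×(255-33)/255 = 255 - 37296/255 ≈ 255 - 146.259 = 108.741 → 109
= RGB(235, 206, 109)


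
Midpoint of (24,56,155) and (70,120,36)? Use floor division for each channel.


Midpoint: each channel = ⌊(C₁+C₂)/2⌋
R: ⌊(24+70)/2⌋ = 47
G: ⌊(56+120)/2⌋ = 88
B: ⌊(155+36)/2⌋ = 95
= RGB(47, 88, 95)


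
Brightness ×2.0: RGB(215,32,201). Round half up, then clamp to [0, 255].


Multiply each channel by 2.0, round half up, clamp to [0, 255]
R: 215×2.0 = 430 → clamp → 255
G: 32×2.0 = 64
B: 201×2.0 = 402 → clamp → 255
= RGB(255, 64, 255)


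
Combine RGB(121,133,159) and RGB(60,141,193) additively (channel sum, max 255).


Additive: each channel = min(255, C₁+C₂)
R: 121+60 = 181 → 181
G: 133+141 = 274 → 255
B: 159+193 = 352 → 255
= RGB(181, 255, 255)


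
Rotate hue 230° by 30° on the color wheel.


New hue = (H + rotation) mod 360
New hue = (230 + 30) mod 360
= 260 mod 360
= 260°


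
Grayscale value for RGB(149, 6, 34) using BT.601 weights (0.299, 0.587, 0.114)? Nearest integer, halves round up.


Gray = 0.299×R + 0.587×G + 0.114×B
Gray = 0.299×149 + 0.587×6 + 0.114×34
Gray = 44.551 + 3.522 + 3.876
Gray = 51.949 → round half up → 52
Gray = 52


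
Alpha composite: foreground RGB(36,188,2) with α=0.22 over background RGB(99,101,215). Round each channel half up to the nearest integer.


C = α×F + (1-α)×B, with 1-α = 0.78
R: 0.22×36 + 0.78×99 = 7.92 + 77.22 = 85.14 → 85
G: 0.22×188 + 0.78×101 = 41.36 + 78.78 = 120.14 → 120
B: 0.22×2 + 0.78×215 = 0.44 + 167.70 = 168.14 → 168
= RGB(85, 120, 168)


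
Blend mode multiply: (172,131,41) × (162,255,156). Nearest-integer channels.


Multiply: C = A×B/255, rounded to nearest integer
R: 172×162/255 = 27864/255 ≈ 109.271 → 109
G: 131×255/255 = 33405/255 ≈ 131.000 → 131
B: 41×156/255 = 6396/255 ≈ 25.082 → 25
= RGB(109, 131, 25)


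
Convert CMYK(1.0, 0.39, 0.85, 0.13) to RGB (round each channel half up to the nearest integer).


R = 255 × (1-C) × (1-K) = 255 × 0.00 × 0.87 = 0
G = 255 × (1-M) × (1-K) = 255 × 0.61 × 0.87 = 135.3285 → 135
B = 255 × (1-Y) × (1-K) = 255 × 0.15 × 0.87 = 33.2775 → 33
= RGB(0, 135, 33)


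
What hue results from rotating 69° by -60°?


New hue = (H + rotation) mod 360
New hue = (69 -60) mod 360
= 9 mod 360
= 9°


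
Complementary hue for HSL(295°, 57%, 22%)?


Complement = opposite side of color wheel = hue + 180°
H' = (295 + 180) mod 360 = 115°
S and L unchanged.
= HSL(115°, 57%, 22%)


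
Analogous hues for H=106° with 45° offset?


Base hue: 106°
Left analog: (106 - 45) mod 360 = 61°
Right analog: (106 + 45) mod 360 = 151°
Analogous hues = 61° and 151°


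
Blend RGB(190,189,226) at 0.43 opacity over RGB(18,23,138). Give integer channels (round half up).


C = α×F + (1-α)×B, with 1-α = 0.57
R: 0.43×190 + 0.57×18 = 81.70 + 10.26 = 91.96 → 92
G: 0.43×189 + 0.57×23 = 81.27 + 13.11 = 94.38 → 94
B: 0.43×226 + 0.57×138 = 97.18 + 78.66 = 175.84 → 176
= RGB(92, 94, 176)


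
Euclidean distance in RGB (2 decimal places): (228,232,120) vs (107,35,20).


d = √[(R₁-R₂)² + (G₁-G₂)² + (B₁-B₂)²]
d = √[(228-107)² + (232-35)² + (120-20)²]
d = √[14641 + 38809 + 10000]
d = √63450
d ≈ 251.89


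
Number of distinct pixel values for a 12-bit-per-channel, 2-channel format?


Total bits = 12 bits/channel × 2 channels = 24 bits
Distinct pixel values = 2^24
= 16,777,216 pixel values


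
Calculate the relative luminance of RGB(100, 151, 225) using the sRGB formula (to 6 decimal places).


Linearize each channel (sRGB transfer function): c = v/255; c_lin = c/12.92 if c ≤ 0.04045, else ((c+0.055)/1.055)^2.4
  R: 100/255 ≈ 0.392157 > 0.04045 → ((0.392157+0.055)/1.055)^2.4 ≈ 0.127438
  G: 151/255 ≈ 0.592157 > 0.04045 → ((0.592157+0.055)/1.055)^2.4 ≈ 0.309469
  B: 225/255 ≈ 0.882353 > 0.04045 → ((0.882353+0.055)/1.055)^2.4 ≈ 0.752942
R_lin = 0.127438, G_lin = 0.309469, B_lin = 0.752942
L = 0.2126×R + 0.7152×G + 0.0722×B
L = 0.2126×0.127438 + 0.7152×0.309469 + 0.0722×0.752942
L ≈ 0.302788


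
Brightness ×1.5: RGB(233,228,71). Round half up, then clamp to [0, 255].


Multiply each channel by 1.5, round half up, clamp to [0, 255]
R: 233×1.5 = 349.5 → round → 350 → clamp → 255
G: 228×1.5 = 342 → clamp → 255
B: 71×1.5 = 106.5 → round → 107
= RGB(255, 255, 107)


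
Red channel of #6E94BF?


Color: #6E94BF
R = 6E = 110
G = 94 = 148
B = BF = 191
Red = 110


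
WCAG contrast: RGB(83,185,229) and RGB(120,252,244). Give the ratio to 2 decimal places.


Linearize each sRGB channel c=v/255: c/12.92 if c ≤ 0.04045 else ((c+0.055)/1.055)^2.4
L = 0.2126×R_lin + 0.7152×G_lin + 0.0722×B_lin
Color 1 (83,185,229):
  R=83: 83/255≈0.3255 > 0.04045 → ((0.3255+0.055)/1.055)^2.4 ≈ 0.08650
  G=185: 185/255≈0.7255 > 0.04045 → ((0.7255+0.055)/1.055)^2.4 ≈ 0.48515
  B=229: 229/255≈0.8980 > 0.04045 → ((0.8980+0.055)/1.055)^2.4 ≈ 0.78354
  L1 = 0.2126×0.08650 + 0.7152×0.48515 + 0.0722×0.78354 ≈ 0.42194
Color 2 (120,252,244):
  R=120: 120/255≈0.4706 > 0.04045 → ((0.4706+0.055)/1.055)^2.4 ≈ 0.18782
  G=252: 252/255≈0.9882 > 0.04045 → ((0.9882+0.055)/1.055)^2.4 ≈ 0.97345
  B=244: 244/255≈0.9569 > 0.04045 → ((0.9569+0.055)/1.055)^2.4 ≈ 0.90466
  L2 = 0.2126×0.18782 + 0.7152×0.97345 + 0.0722×0.90466 ≈ 0.80146
Lighter = 0.80146, Darker = 0.42194
Ratio = (L_lighter + 0.05) / (L_darker + 0.05)
Ratio = (0.80146 + 0.05) / (0.42194 + 0.05) = 0.85146 / 0.47194 ≈ 1.8042
Ratio ≈ 1.80:1


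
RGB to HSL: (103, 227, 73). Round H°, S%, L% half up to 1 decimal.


Normalize: R'=103/255≈0.4039, G'=227/255≈0.8902, B'=73/255≈0.2863
Max=227/255, Min=73/255, Δ=Max-Min=154/255
L = (Max+Min)/2 = (227+73)/510 = 300/510 = 0.58823… → L = 58.8%
L > 0.5 → S = Δ/(2-Max-Min) = 154/(510-227-73) = 154/210 = 0.73333… → S = 73.3%
(the 1/255 factors cancel in S and H, so raw channel differences can be used)
Max is G' → H = 60 × ((B-R)/Δ + 2) = 60 × ((73-103)/154 + 2)
  -30/154 + 2 = -0.1948… + 2 = 1.8051…
  H = 60 × 1.8051… = 108.311…° → H = 108.3°
= HSL(108.3°, 73.3%, 58.8%)


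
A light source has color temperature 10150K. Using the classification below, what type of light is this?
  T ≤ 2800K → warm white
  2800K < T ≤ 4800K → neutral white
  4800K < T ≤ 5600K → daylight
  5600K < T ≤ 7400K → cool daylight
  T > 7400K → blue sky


Temperature: 10150K
10150K > 7400K → blue sky
Classification: blue sky


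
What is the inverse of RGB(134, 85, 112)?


Invert: (255-R, 255-G, 255-B)
R: 255-134 = 121
G: 255-85 = 170
B: 255-112 = 143
= RGB(121, 170, 143)


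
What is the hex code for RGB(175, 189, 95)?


R = 175 → AF (hex)
G = 189 → BD (hex)
B = 95 → 5F (hex)
Hex = #AFBD5F


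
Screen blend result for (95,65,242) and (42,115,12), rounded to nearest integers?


Screen: C = 255 - (255-A)×(255-B)/255, rounded to nearest integer
R: 255 - (255-95)×(255-42)/255 = 255 - 34080/255 ≈ 255 - 133.647 = 121.353 → 121
G: 255 - (255-65)×(255-115)/255 = 255 - 26600/255 ≈ 255 - 104.314 = 150.686 → 151
B: 255 - (255-242)×(255-12)/255 = 255 - 3159/255 ≈ 255 - 12.388 = 242.612 → 243
= RGB(121, 151, 243)


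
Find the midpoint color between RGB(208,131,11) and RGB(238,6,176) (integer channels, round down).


Midpoint: each channel = ⌊(C₁+C₂)/2⌋
R: ⌊(208+238)/2⌋ = 223
G: ⌊(131+6)/2⌋ = 68
B: ⌊(11+176)/2⌋ = 93
= RGB(223, 68, 93)


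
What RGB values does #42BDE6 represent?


42 → 66 (R)
BD → 189 (G)
E6 → 230 (B)
= RGB(66, 189, 230)


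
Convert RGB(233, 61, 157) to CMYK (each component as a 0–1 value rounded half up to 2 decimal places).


R'=233/255≈0.9137, G'=61/255≈0.2392, B'=157/255≈0.6157
K = 1 - max(R',G',B') = 1 - 233/255 = 22/255 = 0.08627… → 0.09
(1-R'-K)/(1-K) simplifies to (max-R)/max with max = 233:
C = (233-233)/233 = 0/233 = 0 → 0.00
M = (233-61)/233 = 172/233 = 0.73819… → 0.74
Y = (233-157)/233 = 76/233 = 0.32618… → 0.33
= CMYK(0.00, 0.74, 0.33, 0.09)


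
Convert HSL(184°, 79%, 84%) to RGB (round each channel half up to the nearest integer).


H=184°, S=0.79, L=0.84
C = (1-|2L-1|)×S = (1-|0.68|)×0.79 = 0.2528
H' = H/60 = 184/60 ≈ 3.0667; X = C×(1-|H' mod 2 - 1|) ≈ 0.2359
m = L - C/2 = 0.84 - 0.1264 = 0.7136
Sector ⌊H'⌋ = 3 → (R',G',B') = (0.0, ≈0.2359, 0.2528)
RGB = ((R'+m)×255, (G'+m)×255, (B'+m)×255) = (181.968, 242.1344, 246.432)
Round half up → RGB(182, 242, 246)


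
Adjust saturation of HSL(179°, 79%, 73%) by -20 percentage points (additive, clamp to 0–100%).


Original S = 79%
Adjustment = -20 percentage points
New S = 79 + (-20) = 59
Clamp to [0, 100] → 59
= HSL(179°, 59%, 73%)


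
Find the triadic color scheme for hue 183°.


Triadic: equally spaced at 120° intervals
H1 = 183°
H2 = (183 + 120) mod 360 = 303°
H3 = (183 + 240) mod 360 = 63°
Triadic = 183°, 303°, 63°


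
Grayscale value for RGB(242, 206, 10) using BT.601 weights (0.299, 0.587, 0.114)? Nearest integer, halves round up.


Gray = 0.299×R + 0.587×G + 0.114×B
Gray = 0.299×242 + 0.587×206 + 0.114×10
Gray = 72.358 + 120.922 + 1.140
Gray = 194.420 → round half up → 194
Gray = 194


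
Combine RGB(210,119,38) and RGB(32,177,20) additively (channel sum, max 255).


Additive: each channel = min(255, C₁+C₂)
R: 210+32 = 242 → 242
G: 119+177 = 296 → 255
B: 38+20 = 58 → 58
= RGB(242, 255, 58)


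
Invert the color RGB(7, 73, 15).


Invert: (255-R, 255-G, 255-B)
R: 255-7 = 248
G: 255-73 = 182
B: 255-15 = 240
= RGB(248, 182, 240)


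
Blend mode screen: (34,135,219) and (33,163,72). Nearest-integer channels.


Screen: C = 255 - (255-A)×(255-B)/255, rounded to nearest integer
R: 255 - (255-34)×(255-33)/255 = 255 - 49062/255 ≈ 255 - 192.400 = 62.600 → 63
G: 255 - (255-135)×(255-163)/255 = 255 - 11040/255 ≈ 255 - 43.294 = 211.706 → 212
B: 255 - (255-219)×(255-72)/255 = 255 - 6588/255 ≈ 255 - 25.835 = 229.165 → 229
= RGB(63, 212, 229)


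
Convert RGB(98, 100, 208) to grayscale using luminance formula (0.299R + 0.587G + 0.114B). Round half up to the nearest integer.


Gray = 0.299×R + 0.587×G + 0.114×B
Gray = 0.299×98 + 0.587×100 + 0.114×208
Gray = 29.302 + 58.700 + 23.712
Gray = 111.714 → round half up → 112
Gray = 112
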